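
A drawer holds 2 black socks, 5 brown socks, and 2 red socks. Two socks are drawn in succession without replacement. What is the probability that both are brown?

5/18

P(all brown) = 5/9 × 4/8 = 20/72 = 5/18.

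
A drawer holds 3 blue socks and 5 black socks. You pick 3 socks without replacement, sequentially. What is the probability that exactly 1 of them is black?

15/56

One ordering (black drawn first) has probability 5/8 × 3/7 × 2/6 = 30/336 = 5/56.
There are C(3,1) = 3 such orderings, each equally likely, so P = 3 × 5/56 = 15/56.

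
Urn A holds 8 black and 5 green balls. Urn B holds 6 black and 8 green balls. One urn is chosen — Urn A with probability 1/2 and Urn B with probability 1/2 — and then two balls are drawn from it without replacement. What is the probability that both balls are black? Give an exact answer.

From Urn A: P(both black) = (8/13)(7/12) = 14/39.
From Urn B: P(both black) = (6/14)(5/13) = 15/91.
Total probability = (1/2)(14/39) + (1/2)(15/91) = 11/42.

11/42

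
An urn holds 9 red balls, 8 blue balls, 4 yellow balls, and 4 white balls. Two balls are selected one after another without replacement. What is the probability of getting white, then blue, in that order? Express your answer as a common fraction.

Chain rule:
P = 4/25 × 8/24 = 32/600 = 4/75.

4/75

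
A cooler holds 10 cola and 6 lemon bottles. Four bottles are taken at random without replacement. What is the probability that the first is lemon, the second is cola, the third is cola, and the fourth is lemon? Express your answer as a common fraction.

Each draw changes the counts, so multiply the conditional probabilities along the sequence:
P = 6/16 × 10/15 × 9/14 × 5/13 = 2700/43680 = 45/728.

45/728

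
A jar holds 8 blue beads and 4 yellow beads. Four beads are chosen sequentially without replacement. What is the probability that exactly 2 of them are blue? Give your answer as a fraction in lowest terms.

56/165

One ordering (blue drawn first) has probability 8/12 × 7/11 × 4/10 × 3/9 = 672/11880 = 28/495.
There are C(4,2) = 6 such orderings, each equally likely, so P = 6 × 28/495 = 56/165.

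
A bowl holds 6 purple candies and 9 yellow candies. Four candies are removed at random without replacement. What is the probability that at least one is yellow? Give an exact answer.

P(no yellow) = 6/15 × 5/14 × 4/13 × 3/12 = 360/32760 = 1/91.
P(at least one) = 1 − 1/91 = 90/91.

90/91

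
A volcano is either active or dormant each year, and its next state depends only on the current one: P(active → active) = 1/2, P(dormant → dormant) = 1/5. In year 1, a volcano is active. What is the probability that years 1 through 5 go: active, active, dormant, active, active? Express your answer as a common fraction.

1/10

Year 1 is given. For each transition, use the conditional probability from the current state:
P(active | active) = 1/2; P(dormant | active) = 1/2; P(active | dormant) = 4/5; P(active | active) = 1/2.
P = 1/2 × 1/2 × 4/5 × 1/2 = 4/40 = 1/10.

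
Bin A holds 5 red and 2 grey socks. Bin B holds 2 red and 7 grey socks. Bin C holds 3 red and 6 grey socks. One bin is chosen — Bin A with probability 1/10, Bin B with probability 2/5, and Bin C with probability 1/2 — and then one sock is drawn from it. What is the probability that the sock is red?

103/315

From Bin A: P(red) = 5/7.
From Bin B: P(red) = 2/9.
From Bin C: P(red) = 3/9.
Total probability = (1/10)(5/7) + (2/5)(2/9) + (1/2)(3/9) = 103/315.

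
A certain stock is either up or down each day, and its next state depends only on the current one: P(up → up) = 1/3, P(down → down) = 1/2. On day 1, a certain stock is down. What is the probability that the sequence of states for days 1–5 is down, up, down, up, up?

1/18

Day 1 is given. For each transition, use the conditional probability from the current state:
P(up | down) = 1/2; P(down | up) = 2/3; P(up | down) = 1/2; P(up | up) = 1/3.
P = 1/2 × 2/3 × 1/2 × 1/3 = 2/36 = 1/18.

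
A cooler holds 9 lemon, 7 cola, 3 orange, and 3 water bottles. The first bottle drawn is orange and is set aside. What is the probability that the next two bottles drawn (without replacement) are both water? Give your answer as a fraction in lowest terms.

With the first bottle removed, 3 water remain out of 21.
P = 3/21 × 2/20 = 6/420 = 1/70.

1/70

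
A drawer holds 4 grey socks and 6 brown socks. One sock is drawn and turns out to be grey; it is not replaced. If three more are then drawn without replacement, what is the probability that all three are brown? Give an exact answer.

After the first draw, 6 of the remaining 9 socks are brown.
P = 6/9 × 5/8 × 4/7 = 120/504 = 5/21.

5/21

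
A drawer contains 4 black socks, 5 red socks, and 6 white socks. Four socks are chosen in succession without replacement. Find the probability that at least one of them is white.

59/65

P(no white) = 9/15 × 8/14 × 7/13 × 6/12 = 3024/32760 = 6/65.
P(at least one) = 1 − 6/65 = 59/65.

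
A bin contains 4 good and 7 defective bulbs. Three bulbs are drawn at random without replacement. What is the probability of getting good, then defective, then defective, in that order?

28/165

Each draw changes the counts, so multiply the conditional probabilities along the sequence:
P = 4/11 × 7/10 × 6/9 = 168/990 = 28/165.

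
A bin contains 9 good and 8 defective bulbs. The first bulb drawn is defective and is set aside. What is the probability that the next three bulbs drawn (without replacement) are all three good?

With the first bulb removed, 9 good remain out of 16.
P = 9/16 × 8/15 × 7/14 = 504/3360 = 3/20.

3/20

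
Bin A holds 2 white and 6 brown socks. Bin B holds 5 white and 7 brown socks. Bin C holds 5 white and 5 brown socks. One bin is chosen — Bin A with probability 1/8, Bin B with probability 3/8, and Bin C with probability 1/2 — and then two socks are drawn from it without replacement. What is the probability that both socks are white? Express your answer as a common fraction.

3823/22176

From Bin A: P(both white) = (2/8)(1/7) = 1/28.
From Bin B: P(both white) = (5/12)(4/11) = 5/33.
From Bin C: P(both white) = (5/10)(4/9) = 2/9.
Total probability = (1/8)(1/28) + (3/8)(5/33) + (1/2)(2/9) = 3823/22176.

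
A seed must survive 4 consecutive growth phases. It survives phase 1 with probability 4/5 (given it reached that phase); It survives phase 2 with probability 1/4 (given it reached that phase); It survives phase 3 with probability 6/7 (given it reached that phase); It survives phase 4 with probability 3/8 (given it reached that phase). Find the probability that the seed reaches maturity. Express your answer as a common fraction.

The events are sequential, so multiply the conditional probabilities:
P = 4/5 × 1/4 × 6/7 × 3/8 = 72/1120 = 9/140.

9/140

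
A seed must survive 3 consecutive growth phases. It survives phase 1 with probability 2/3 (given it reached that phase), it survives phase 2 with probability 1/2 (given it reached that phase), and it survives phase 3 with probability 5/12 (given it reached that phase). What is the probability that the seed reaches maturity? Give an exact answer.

5/36

Multiplying along the chain,
P = 2/3 × 1/2 × 5/12 = 10/72 = 5/36.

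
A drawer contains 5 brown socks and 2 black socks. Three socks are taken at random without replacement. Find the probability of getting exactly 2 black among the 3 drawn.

One ordering (black drawn first) has probability 2/7 × 1/6 × 5/5 = 10/210 = 1/21.
There are C(3,2) = 3 such orderings, each equally likely, so P = 3 × 1/21 = 1/7.

1/7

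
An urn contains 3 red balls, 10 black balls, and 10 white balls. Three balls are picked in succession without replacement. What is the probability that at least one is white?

135/161

P(no white) = 13/23 × 12/22 × 11/21 = 1716/10626 = 26/161.
P(at least one) = 1 − 26/161 = 135/161.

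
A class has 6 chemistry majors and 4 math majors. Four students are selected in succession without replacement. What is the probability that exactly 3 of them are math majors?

4/35

One ordering (math majors drawn first) has probability 4/10 × 3/9 × 2/8 × 6/7 = 144/5040 = 1/35.
There are C(4,3) = 4 such orderings, each equally likely, so P = 4 × 1/35 = 4/35.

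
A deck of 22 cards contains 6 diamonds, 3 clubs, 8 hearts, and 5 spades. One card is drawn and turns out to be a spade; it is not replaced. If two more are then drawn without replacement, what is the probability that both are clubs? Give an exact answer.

1/70

With the first card removed, 3 clubs remain out of 21.
P = 3/21 × 2/20 = 6/420 = 1/70.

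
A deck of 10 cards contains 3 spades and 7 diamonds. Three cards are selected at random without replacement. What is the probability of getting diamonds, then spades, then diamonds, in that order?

7/40

Each draw changes the counts, so multiply the conditional probabilities along the sequence:
P = 7/10 × 3/9 × 6/8 = 126/720 = 7/40.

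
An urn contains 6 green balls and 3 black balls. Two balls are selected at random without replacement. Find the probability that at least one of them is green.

11/12

P(no green) = 3/9 × 2/8 = 6/72 = 1/12.
P(at least one) = 1 − 1/12 = 11/12.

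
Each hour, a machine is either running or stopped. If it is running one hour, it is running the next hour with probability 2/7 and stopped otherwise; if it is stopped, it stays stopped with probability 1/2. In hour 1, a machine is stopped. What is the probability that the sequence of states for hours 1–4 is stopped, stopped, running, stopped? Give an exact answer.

Hour 1 is given. For each transition, use the conditional probability from the current state:
P(stopped | stopped) = 1/2; P(running | stopped) = 1/2; P(stopped | running) = 5/7.
P = 1/2 × 1/2 × 5/7 = 5/28.

5/28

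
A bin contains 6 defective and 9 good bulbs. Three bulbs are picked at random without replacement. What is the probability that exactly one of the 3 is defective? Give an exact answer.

One ordering (defective drawn first) has probability 6/15 × 9/14 × 8/13 = 432/2730 = 72/455.
There are C(3,1) = 3 such orderings, each equally likely, so P = 3 × 72/455 = 216/455.

216/455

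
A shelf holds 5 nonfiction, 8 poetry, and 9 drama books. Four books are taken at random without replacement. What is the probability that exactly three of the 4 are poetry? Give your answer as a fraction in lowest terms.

One ordering (poetry drawn first) has probability 8/22 × 7/21 × 6/20 × 14/19 = 4704/175560 = 28/1045.
There are C(4,3) = 4 such orderings, each equally likely, so P = 4 × 28/1045 = 112/1045.

112/1045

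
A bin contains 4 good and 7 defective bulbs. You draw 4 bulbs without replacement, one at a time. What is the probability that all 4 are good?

P(all good) = 4/11 × 3/10 × 2/9 × 1/8 = 24/7920 = 1/330.

1/330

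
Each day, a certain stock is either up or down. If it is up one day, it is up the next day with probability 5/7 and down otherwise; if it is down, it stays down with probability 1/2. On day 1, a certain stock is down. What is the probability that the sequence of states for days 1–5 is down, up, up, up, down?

25/343

Day 1 is given. For each transition, use the conditional probability from the current state:
P(up | down) = 1/2; P(up | up) = 5/7; P(up | up) = 5/7; P(down | up) = 2/7.
P = 1/2 × 5/7 × 5/7 × 2/7 = 50/686 = 25/343.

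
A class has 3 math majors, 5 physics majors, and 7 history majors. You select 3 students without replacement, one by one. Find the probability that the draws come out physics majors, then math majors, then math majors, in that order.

1/91

Multiply the probability of each draw given the previous ones:
P = 5/15 × 3/14 × 2/13 = 30/2730 = 1/91.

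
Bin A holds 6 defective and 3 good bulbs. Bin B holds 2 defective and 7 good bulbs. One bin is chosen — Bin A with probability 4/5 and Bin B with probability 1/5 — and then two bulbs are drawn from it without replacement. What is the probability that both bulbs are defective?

61/180

From Bin A: P(both defective) = (6/9)(5/8) = 5/12.
From Bin B: P(both defective) = (2/9)(1/8) = 1/36.
Total probability = (4/5)(5/12) + (1/5)(1/36) = 61/180.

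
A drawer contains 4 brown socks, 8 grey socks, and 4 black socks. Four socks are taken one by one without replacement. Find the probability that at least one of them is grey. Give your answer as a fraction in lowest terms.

P(no grey) = 8/16 × 7/15 × 6/14 × 5/13 = 1680/43680 = 1/26.
P(at least one) = 1 − 1/26 = 25/26.

25/26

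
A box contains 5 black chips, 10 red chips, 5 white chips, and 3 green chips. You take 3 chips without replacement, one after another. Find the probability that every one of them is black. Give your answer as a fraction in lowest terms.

P = 5/23 × 4/22 × 3/21 = 60/10626 = 10/1771.

10/1771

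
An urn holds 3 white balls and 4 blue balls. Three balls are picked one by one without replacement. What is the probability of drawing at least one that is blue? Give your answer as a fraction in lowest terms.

P(no blue) = 3/7 × 2/6 × 1/5 = 6/210 = 1/35.
P(at least one) = 1 − 1/35 = 34/35.

34/35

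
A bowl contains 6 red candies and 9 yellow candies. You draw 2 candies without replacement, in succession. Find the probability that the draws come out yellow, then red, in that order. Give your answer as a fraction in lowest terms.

Each draw changes the counts, so multiply the conditional probabilities along the sequence:
P = 9/15 × 6/14 = 54/210 = 9/35.

9/35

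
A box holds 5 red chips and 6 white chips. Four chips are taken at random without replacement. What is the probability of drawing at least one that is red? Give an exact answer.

P(no red) = 6/11 × 5/10 × 4/9 × 3/8 = 360/7920 = 1/22.
P(at least one) = 1 − 1/22 = 21/22.

21/22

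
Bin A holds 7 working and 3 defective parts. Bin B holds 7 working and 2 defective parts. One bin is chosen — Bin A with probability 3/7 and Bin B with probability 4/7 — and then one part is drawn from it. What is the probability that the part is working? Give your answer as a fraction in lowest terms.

From Bin A: P(working) = 7/10.
From Bin B: P(working) = 7/9.
Total probability = (3/7)(7/10) + (4/7)(7/9) = 67/90.

67/90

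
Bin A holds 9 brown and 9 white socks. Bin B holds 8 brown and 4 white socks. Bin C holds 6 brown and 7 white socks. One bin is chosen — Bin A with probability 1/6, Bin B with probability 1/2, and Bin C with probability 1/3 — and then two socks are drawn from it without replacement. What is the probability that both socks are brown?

From Bin A: P(both brown) = (9/18)(8/17) = 4/17.
From Bin B: P(both brown) = (8/12)(7/11) = 14/33.
From Bin C: P(both brown) = (6/13)(5/12) = 5/26.
Total probability = (1/6)(4/17) + (1/2)(14/33) + (1/3)(5/26) = 4601/14586.

4601/14586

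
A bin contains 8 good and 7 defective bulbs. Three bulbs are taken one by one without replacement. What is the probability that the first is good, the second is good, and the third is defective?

28/195

Each draw changes the counts, so multiply the conditional probabilities along the sequence:
P = 8/15 × 7/14 × 7/13 = 392/2730 = 28/195.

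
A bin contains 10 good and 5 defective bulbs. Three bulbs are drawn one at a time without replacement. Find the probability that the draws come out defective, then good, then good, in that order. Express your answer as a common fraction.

15/91

Multiply the probability of each draw given the previous ones:
P = 5/15 × 10/14 × 9/13 = 450/2730 = 15/91.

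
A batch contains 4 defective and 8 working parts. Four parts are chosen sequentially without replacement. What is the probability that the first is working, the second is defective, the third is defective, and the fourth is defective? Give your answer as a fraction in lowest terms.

Multiply the probability of each draw given the previous ones:
P = 8/12 × 4/11 × 3/10 × 2/9 = 192/11880 = 8/495.

8/495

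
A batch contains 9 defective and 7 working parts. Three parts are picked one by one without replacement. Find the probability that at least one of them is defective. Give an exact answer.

15/16

P(no defective) = 7/16 × 6/15 × 5/14 = 210/3360 = 1/16.
P(at least one) = 1 − 1/16 = 15/16.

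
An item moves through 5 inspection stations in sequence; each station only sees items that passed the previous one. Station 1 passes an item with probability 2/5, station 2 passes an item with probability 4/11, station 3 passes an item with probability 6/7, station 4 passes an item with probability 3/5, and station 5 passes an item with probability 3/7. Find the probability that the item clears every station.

Multiplying along the chain,
P = 2/5 × 4/11 × 6/7 × 3/5 × 3/7 = 432/13475.

432/13475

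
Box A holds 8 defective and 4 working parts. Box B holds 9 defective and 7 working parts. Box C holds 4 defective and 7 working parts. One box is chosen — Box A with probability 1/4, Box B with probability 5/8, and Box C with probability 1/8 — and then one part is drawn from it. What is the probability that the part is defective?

From Box A: P(defective) = 8/12.
From Box B: P(defective) = 9/16.
From Box C: P(defective) = 4/11.
Total probability = (1/4)(8/12) + (5/8)(9/16) + (1/8)(4/11) = 2381/4224.

2381/4224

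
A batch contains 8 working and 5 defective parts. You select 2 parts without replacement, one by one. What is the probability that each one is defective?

P(all defective) = 5/13 × 4/12 = 20/156 = 5/39.

5/39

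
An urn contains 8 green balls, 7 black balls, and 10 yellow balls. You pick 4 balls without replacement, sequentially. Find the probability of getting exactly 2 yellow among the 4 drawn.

One ordering (yellow drawn first) has probability 10/25 × 9/24 × 15/23 × 14/22 = 18900/303600 = 63/1012.
There are C(4,2) = 6 such orderings, each equally likely, so P = 6 × 63/1012 = 189/506.

189/506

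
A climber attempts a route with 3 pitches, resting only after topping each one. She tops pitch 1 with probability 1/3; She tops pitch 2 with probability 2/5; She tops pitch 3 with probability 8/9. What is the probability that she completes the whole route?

16/135

Multiplying along the chain,
P = 1/3 × 2/5 × 8/9 = 16/135.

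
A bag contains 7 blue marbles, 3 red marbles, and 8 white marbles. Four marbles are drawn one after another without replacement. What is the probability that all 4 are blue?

P = 7/18 × 6/17 × 5/16 × 4/15 = 840/73440 = 7/612.

7/612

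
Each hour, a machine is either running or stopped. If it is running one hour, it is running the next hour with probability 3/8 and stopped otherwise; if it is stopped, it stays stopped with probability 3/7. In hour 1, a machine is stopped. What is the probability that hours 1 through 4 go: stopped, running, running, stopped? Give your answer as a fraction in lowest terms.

Hour 1 is given. For each transition, use the conditional probability from the current state:
P(running | stopped) = 4/7; P(running | running) = 3/8; P(stopped | running) = 5/8.
P = 4/7 × 3/8 × 5/8 = 60/448 = 15/112.

15/112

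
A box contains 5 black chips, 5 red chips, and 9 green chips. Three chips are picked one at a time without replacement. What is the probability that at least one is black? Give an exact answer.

605/969

P(no black) = 14/19 × 13/18 × 12/17 = 2184/5814 = 364/969.
P(at least one) = 1 − 364/969 = 605/969.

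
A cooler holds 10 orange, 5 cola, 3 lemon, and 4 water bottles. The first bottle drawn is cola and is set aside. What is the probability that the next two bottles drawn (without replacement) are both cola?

1/35

After the first draw, 4 of the remaining 21 bottles are cola.
P = 4/21 × 3/20 = 12/420 = 1/35.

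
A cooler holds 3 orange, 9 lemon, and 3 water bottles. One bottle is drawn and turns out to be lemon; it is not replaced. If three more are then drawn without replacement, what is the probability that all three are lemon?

After the first draw, 8 of the remaining 14 bottles are lemon.
P = 8/14 × 7/13 × 6/12 = 336/2184 = 2/13.

2/13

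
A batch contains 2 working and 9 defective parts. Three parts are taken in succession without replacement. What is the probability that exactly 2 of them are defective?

24/55

One ordering (defective drawn first) has probability 9/11 × 8/10 × 2/9 = 144/990 = 8/55.
There are C(3,2) = 3 such orderings, each equally likely, so P = 3 × 8/55 = 24/55.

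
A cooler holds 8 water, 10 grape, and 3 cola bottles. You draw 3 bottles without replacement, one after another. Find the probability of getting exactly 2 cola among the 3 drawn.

27/665

One ordering (cola drawn first) has probability 3/21 × 2/20 × 18/19 = 108/7980 = 9/665.
There are C(3,2) = 3 such orderings, each equally likely, so P = 3 × 9/665 = 27/665.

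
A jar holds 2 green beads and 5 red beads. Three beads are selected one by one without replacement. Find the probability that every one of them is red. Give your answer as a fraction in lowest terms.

2/7

P = 5/7 × 4/6 × 3/5 = 60/210 = 2/7.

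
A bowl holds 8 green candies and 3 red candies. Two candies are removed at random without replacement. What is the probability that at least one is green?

P(no green) = 3/11 × 2/10 = 6/110 = 3/55.
P(at least one) = 1 − 3/55 = 52/55.

52/55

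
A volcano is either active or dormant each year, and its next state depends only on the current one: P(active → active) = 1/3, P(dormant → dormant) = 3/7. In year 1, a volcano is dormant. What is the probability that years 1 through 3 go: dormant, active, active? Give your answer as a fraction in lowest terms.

Year 1 is given. For each transition, use the conditional probability from the current state:
P(active | dormant) = 4/7; P(active | active) = 1/3.
P = 4/7 × 1/3 = 4/21.

4/21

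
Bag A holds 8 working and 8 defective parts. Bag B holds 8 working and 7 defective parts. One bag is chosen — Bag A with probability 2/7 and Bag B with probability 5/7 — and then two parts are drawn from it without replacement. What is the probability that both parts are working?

From Bag A: P(both working) = (8/16)(7/15) = 7/30.
From Bag B: P(both working) = (8/15)(7/14) = 4/15.
Total probability = (2/7)(7/30) + (5/7)(4/15) = 9/35.

9/35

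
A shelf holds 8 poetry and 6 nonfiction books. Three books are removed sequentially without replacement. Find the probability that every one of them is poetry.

2/13

P(every draw is poetry) = 8/14 × 7/13 × 6/12 = 336/2184 = 2/13.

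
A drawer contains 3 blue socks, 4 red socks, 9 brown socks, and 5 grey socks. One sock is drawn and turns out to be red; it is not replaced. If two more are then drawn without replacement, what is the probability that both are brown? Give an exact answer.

18/95

After the first draw, 9 of the remaining 20 socks are brown.
P = 9/20 × 8/19 = 72/380 = 18/95.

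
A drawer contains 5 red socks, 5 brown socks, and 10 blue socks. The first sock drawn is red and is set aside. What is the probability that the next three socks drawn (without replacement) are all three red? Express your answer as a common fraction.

4/969

After the first draw, 4 of the remaining 19 socks are red.
P = 4/19 × 3/18 × 2/17 = 24/5814 = 4/969.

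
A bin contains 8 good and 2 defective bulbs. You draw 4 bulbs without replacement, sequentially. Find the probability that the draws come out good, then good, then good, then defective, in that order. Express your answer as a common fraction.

2/15

Each draw changes the counts, so multiply the conditional probabilities along the sequence:
P = 8/10 × 7/9 × 6/8 × 2/7 = 672/5040 = 2/15.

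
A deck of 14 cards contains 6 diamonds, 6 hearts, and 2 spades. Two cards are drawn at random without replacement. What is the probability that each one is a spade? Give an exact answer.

P(all spades) = 2/14 × 1/13 = 2/182 = 1/91.

1/91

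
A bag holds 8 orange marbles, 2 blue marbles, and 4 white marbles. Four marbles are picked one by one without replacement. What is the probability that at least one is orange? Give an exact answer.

P(no orange) = 6/14 × 5/13 × 4/12 × 3/11 = 360/24024 = 15/1001.
P(at least one) = 1 − 15/1001 = 986/1001.

986/1001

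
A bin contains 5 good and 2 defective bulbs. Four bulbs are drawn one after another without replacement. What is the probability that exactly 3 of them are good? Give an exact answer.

One ordering (good drawn first) has probability 5/7 × 4/6 × 3/5 × 2/4 = 120/840 = 1/7.
There are C(4,3) = 4 such orderings, each equally likely, so P = 4 × 1/7 = 4/7.

4/7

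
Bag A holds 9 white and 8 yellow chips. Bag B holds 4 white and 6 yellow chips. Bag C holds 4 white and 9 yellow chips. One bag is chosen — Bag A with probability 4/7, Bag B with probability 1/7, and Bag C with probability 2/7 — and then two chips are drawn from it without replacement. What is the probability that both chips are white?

4462/23205

From Bag A: P(both white) = (9/17)(8/16) = 9/34.
From Bag B: P(both white) = (4/10)(3/9) = 2/15.
From Bag C: P(both white) = (4/13)(3/12) = 1/13.
Total probability = (4/7)(9/34) + (1/7)(2/15) + (2/7)(1/13) = 4462/23205.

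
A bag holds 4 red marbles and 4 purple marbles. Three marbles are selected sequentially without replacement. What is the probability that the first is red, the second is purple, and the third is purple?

Multiply the probability of each draw given the previous ones:
P = 4/8 × 4/7 × 3/6 = 48/336 = 1/7.

1/7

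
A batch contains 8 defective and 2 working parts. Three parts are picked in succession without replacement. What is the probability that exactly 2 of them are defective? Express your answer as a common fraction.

7/15

One ordering (defective drawn first) has probability 8/10 × 7/9 × 2/8 = 112/720 = 7/45.
There are C(3,2) = 3 such orderings, each equally likely, so P = 3 × 7/45 = 7/15.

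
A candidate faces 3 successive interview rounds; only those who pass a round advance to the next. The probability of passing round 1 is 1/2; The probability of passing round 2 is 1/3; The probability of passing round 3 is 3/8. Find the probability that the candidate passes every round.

1/16

Each stage is reached only if all earlier stages succeed, so
P = 1/2 × 1/3 × 3/8 = 3/48 = 1/16.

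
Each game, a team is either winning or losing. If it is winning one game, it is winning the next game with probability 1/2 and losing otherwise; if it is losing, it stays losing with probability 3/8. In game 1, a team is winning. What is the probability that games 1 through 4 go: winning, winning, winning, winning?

Game 1 is given. For each transition, use the conditional probability from the current state:
P(winning | winning) = 1/2; P(winning | winning) = 1/2; P(winning | winning) = 1/2.
P = 1/2 × 1/2 × 1/2 = 1/8.

1/8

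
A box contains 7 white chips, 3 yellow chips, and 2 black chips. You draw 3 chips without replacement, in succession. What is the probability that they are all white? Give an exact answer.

P(all white) = 7/12 × 6/11 × 5/10 = 210/1320 = 7/44.

7/44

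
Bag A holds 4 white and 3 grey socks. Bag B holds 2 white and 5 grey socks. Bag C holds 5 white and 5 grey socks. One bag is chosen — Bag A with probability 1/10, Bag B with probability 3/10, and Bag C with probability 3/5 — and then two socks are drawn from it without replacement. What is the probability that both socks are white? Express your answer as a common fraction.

37/210

From Bag A: P(both white) = (4/7)(3/6) = 2/7.
From Bag B: P(both white) = (2/7)(1/6) = 1/21.
From Bag C: P(both white) = (5/10)(4/9) = 2/9.
Total probability = (1/10)(2/7) + (3/10)(1/21) + (3/5)(2/9) = 37/210.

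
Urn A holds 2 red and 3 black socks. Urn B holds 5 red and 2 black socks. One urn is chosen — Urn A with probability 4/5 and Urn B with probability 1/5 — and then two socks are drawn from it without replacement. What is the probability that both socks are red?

92/525

From Urn A: P(both red) = (2/5)(1/4) = 1/10.
From Urn B: P(both red) = (5/7)(4/6) = 10/21.
Total probability = (4/5)(1/10) + (1/5)(10/21) = 92/525.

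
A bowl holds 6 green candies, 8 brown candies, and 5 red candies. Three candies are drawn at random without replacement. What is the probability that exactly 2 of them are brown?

308/969

One ordering (brown drawn first) has probability 8/19 × 7/18 × 11/17 = 616/5814 = 308/2907.
There are C(3,2) = 3 such orderings, each equally likely, so P = 3 × 308/2907 = 308/969.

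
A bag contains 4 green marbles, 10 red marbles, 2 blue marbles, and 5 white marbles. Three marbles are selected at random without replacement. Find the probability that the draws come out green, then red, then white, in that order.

10/399

Chain rule:
P = 4/21 × 10/20 × 5/19 = 200/7980 = 10/399.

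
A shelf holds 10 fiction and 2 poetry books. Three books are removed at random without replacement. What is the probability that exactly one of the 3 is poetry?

9/22

One ordering (poetry drawn first) has probability 2/12 × 10/11 × 9/10 = 180/1320 = 3/22.
There are C(3,1) = 3 such orderings, each equally likely, so P = 3 × 3/22 = 9/22.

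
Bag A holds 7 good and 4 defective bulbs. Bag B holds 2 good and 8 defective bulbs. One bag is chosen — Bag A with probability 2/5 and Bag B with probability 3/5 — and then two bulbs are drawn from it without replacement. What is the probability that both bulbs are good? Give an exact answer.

137/825

From Bag A: P(both good) = (7/11)(6/10) = 21/55.
From Bag B: P(both good) = (2/10)(1/9) = 1/45.
Total probability = (2/5)(21/55) + (3/5)(1/45) = 137/825.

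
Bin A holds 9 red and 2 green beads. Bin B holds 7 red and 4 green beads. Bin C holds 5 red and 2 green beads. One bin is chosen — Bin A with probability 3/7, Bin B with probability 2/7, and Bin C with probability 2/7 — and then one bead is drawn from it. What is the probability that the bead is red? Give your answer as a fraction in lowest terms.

397/539

From Bin A: P(red) = 9/11.
From Bin B: P(red) = 7/11.
From Bin C: P(red) = 5/7.
Total probability = (3/7)(9/11) + (2/7)(7/11) + (2/7)(5/7) = 397/539.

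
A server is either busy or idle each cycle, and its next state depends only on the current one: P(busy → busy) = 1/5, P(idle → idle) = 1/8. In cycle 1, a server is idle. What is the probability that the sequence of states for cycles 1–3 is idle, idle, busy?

Cycle 1 is given. For each transition, use the conditional probability from the current state:
P(idle | idle) = 1/8; P(busy | idle) = 7/8.
P = 1/8 × 7/8 = 7/64.

7/64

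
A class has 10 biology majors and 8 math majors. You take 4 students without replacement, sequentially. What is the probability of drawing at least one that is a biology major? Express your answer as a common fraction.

P(no biology majors) = 8/18 × 7/17 × 6/16 × 5/15 = 1680/73440 = 7/306.
P(at least one) = 1 − 7/306 = 299/306.

299/306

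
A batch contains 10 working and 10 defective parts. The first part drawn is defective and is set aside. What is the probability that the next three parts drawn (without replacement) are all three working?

40/323

After the first draw, 10 of the remaining 19 parts are working.
P = 10/19 × 9/18 × 8/17 = 720/5814 = 40/323.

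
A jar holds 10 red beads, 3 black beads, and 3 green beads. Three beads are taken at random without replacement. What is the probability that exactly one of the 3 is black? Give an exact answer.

117/280

One ordering (black drawn first) has probability 3/16 × 13/15 × 12/14 = 468/3360 = 39/280.
There are C(3,1) = 3 such orderings, each equally likely, so P = 3 × 39/280 = 117/280.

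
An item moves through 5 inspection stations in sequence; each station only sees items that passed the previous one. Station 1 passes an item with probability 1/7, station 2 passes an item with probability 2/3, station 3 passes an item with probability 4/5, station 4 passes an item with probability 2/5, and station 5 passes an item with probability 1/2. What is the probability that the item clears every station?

8/525

The events are sequential, so multiply the conditional probabilities:
P = 1/7 × 2/3 × 4/5 × 2/5 × 1/2 = 16/1050 = 8/525.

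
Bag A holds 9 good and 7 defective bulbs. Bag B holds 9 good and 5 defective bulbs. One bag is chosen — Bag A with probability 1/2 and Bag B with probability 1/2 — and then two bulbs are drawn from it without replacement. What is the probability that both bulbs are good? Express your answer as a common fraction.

633/1820

From Bag A: P(both good) = (9/16)(8/15) = 3/10.
From Bag B: P(both good) = (9/14)(8/13) = 36/91.
Total probability = (1/2)(3/10) + (1/2)(36/91) = 633/1820.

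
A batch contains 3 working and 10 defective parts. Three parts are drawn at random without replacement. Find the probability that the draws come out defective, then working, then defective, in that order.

45/286

Chain rule:
P = 10/13 × 3/12 × 9/11 = 270/1716 = 45/286.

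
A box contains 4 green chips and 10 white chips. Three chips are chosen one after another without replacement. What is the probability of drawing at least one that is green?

61/91

P(no green) = 10/14 × 9/13 × 8/12 = 720/2184 = 30/91.
P(at least one) = 1 − 30/91 = 61/91.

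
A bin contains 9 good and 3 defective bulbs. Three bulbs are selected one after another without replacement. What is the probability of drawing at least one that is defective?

34/55

P(no defective) = 9/12 × 8/11 × 7/10 = 504/1320 = 21/55.
P(at least one) = 1 − 21/55 = 34/55.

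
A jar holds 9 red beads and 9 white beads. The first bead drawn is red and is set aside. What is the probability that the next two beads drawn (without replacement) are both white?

After the first draw, 9 of the remaining 17 beads are white.
P = 9/17 × 8/16 = 72/272 = 9/34.

9/34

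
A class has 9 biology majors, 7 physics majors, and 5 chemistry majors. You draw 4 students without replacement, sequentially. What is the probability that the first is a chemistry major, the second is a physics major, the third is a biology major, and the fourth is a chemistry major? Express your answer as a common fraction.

1/114

Multiply the probability of each draw given the previous ones:
P = 5/21 × 7/20 × 9/19 × 4/18 = 1260/143640 = 1/114.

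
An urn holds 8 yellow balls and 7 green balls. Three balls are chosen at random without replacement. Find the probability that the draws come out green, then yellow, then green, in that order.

8/65

Each draw changes the counts, so multiply the conditional probabilities along the sequence:
P = 7/15 × 8/14 × 6/13 = 336/2730 = 8/65.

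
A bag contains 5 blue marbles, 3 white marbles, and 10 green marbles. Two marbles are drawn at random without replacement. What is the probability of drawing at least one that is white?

P(no white) = 15/18 × 14/17 = 210/306 = 35/51.
P(at least one) = 1 − 35/51 = 16/51.

16/51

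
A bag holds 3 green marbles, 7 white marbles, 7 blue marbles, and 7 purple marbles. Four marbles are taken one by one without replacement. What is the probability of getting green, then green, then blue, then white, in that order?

7/6072

Chain rule:
P = 3/24 × 2/23 × 7/22 × 7/21 = 294/255024 = 7/6072.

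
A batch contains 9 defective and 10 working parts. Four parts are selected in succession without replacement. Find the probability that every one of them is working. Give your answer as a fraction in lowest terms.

35/646

P(every draw is working) = 10/19 × 9/18 × 8/17 × 7/16 = 5040/93024 = 35/646.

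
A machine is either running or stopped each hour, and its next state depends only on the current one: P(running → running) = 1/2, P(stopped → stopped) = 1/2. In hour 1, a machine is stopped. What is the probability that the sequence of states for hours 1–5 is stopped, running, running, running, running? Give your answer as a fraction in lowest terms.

1/16

Hour 1 is given. For each transition, use the conditional probability from the current state:
P(running | stopped) = 1/2; P(running | running) = 1/2; P(running | running) = 1/2; P(running | running) = 1/2.
P = 1/2 × 1/2 × 1/2 × 1/2 = 1/16.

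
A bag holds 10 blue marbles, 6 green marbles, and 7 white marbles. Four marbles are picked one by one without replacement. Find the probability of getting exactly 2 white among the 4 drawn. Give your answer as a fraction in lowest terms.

72/253

One ordering (white drawn first) has probability 7/23 × 6/22 × 16/21 × 15/20 = 10080/212520 = 12/253.
There are C(4,2) = 6 such orderings, each equally likely, so P = 6 × 12/253 = 72/253.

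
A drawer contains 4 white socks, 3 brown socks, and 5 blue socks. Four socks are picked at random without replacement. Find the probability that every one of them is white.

1/495

P = 4/12 × 3/11 × 2/10 × 1/9 = 24/11880 = 1/495.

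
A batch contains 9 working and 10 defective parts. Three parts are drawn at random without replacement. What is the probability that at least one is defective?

295/323

P(no defective) = 9/19 × 8/18 × 7/17 = 504/5814 = 28/323.
P(at least one) = 1 − 28/323 = 295/323.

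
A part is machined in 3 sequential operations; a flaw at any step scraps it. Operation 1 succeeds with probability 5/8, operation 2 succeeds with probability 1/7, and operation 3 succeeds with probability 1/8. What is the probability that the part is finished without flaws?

5/448

Multiplying along the chain,
P = 5/8 × 1/7 × 1/8 = 5/448.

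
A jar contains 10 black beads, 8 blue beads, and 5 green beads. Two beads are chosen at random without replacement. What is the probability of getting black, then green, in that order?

Multiply the probability of each draw given the previous ones:
P = 10/23 × 5/22 = 50/506 = 25/253.

25/253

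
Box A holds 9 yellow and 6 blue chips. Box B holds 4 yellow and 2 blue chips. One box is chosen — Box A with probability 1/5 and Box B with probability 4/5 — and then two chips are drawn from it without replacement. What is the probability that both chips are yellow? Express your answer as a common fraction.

68/175

From Box A: P(both yellow) = (9/15)(8/14) = 12/35.
From Box B: P(both yellow) = (4/6)(3/5) = 2/5.
Total probability = (1/5)(12/35) + (4/5)(2/5) = 68/175.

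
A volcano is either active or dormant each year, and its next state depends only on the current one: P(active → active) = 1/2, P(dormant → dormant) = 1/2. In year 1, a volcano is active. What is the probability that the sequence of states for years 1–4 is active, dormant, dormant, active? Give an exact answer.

1/8

Year 1 is given. For each transition, use the conditional probability from the current state:
P(dormant | active) = 1/2; P(dormant | dormant) = 1/2; P(active | dormant) = 1/2.
P = 1/2 × 1/2 × 1/2 = 1/8.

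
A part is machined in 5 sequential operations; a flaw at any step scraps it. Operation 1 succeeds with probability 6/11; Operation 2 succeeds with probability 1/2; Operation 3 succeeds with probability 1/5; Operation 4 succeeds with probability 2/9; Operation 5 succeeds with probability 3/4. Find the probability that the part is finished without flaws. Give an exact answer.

Each stage is reached only if all earlier stages succeed, so
P = 6/11 × 1/2 × 1/5 × 2/9 × 3/4 = 36/3960 = 1/110.

1/110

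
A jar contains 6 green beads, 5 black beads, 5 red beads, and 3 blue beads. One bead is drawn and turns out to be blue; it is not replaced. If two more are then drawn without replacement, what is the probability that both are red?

After the first draw, 5 of the remaining 18 beads are red.
P = 5/18 × 4/17 = 20/306 = 10/153.

10/153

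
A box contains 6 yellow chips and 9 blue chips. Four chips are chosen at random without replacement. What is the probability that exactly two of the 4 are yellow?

One ordering (yellow drawn first) has probability 6/15 × 5/14 × 9/13 × 8/12 = 2160/32760 = 6/91.
There are C(4,2) = 6 such orderings, each equally likely, so P = 6 × 6/91 = 36/91.

36/91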